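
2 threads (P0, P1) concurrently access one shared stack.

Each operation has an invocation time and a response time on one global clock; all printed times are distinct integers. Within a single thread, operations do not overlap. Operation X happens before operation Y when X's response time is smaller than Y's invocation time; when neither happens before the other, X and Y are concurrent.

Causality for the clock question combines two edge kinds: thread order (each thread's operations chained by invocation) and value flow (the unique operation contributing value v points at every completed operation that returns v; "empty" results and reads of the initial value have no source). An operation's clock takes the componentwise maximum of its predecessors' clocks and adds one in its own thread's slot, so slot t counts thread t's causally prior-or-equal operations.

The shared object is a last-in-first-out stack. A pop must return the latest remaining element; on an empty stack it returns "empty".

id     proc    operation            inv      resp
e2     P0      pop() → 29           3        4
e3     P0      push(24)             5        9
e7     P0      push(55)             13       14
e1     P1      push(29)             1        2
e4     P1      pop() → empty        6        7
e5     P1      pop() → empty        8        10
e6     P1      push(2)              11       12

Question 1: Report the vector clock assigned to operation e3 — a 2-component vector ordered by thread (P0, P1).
(2, 1)

VC(e1, invoked at 1): no causal predecessors; +1 on P1 → (0, 1)
from VC(e1)=(0, 1), e4 (invoked 6) maxes components and bumps P1 → (0, 2)
from VC(e1)=(0, 1), e2 (invoked 3) maxes components and bumps P0 → (1, 1)
from VC(e4)=(0, 2), e5 (invoked 8) maxes components and bumps P1 → (0, 3)
from VC(e2)=(1, 1), e3 (invoked 5) maxes components and bumps P0 → (2, 1)
from VC(e5)=(0, 3), e6 (invoked 11) maxes components and bumps P1 → (0, 4)
from VC(e3)=(2, 1), e7 (invoked 13) maxes components and bumps P0 → (3, 1)
target: VC(e3) = (2, 1)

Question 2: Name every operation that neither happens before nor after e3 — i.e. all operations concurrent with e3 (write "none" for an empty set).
e4, e5

e3 runs from 5 to 9; window-overlapping ops are concurrent
e1 [1,2]: before
e2 [3,4]: before
e4 [6,7]: concurrent
e5 [8,10]: concurrent
e6 [11,12]: after
e7 [13,14]: after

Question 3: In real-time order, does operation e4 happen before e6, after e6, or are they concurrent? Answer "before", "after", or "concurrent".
before

e4 spans [6,7], e6 spans [11,12]
resp(e4)=7 < inv(e6)=11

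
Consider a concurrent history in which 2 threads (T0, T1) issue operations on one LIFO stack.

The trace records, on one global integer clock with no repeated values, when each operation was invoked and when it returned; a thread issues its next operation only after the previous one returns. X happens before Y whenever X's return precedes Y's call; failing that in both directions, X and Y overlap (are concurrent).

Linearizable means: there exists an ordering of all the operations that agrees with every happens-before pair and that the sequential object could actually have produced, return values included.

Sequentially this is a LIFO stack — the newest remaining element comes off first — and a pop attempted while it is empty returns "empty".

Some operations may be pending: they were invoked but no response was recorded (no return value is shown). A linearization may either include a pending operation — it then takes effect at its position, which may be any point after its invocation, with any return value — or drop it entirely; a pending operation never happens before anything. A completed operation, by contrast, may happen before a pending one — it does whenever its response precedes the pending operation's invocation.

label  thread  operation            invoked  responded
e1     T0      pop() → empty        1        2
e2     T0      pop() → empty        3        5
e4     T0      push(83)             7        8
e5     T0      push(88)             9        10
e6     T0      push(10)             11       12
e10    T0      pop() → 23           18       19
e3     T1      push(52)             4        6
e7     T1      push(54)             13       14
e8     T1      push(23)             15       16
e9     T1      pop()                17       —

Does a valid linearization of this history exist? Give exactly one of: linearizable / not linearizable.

linearizable

one valid linearization: e1, e2, e3, e4, e5, e6, e7, e8, e10
after step 1 (e1 pop() → empty): stack <>
after step 2 (e2 pop() → empty): stack <>
after step 3 (e3 push(52)): stack <52>
after step 4 (e4 push(83)): stack <52,83>
after step 5 (e5 push(88)): stack <52,83,88>
after step 6 (e6 push(10)): stack <52,83,88,10>
after step 7 (e7 push(54)): stack <52,83,88,10,54>
after step 8 (e8 push(23)): stack <52,83,88,10,54,23>
after step 9 (e10 pop() → 23): stack <52,83,88,10,54>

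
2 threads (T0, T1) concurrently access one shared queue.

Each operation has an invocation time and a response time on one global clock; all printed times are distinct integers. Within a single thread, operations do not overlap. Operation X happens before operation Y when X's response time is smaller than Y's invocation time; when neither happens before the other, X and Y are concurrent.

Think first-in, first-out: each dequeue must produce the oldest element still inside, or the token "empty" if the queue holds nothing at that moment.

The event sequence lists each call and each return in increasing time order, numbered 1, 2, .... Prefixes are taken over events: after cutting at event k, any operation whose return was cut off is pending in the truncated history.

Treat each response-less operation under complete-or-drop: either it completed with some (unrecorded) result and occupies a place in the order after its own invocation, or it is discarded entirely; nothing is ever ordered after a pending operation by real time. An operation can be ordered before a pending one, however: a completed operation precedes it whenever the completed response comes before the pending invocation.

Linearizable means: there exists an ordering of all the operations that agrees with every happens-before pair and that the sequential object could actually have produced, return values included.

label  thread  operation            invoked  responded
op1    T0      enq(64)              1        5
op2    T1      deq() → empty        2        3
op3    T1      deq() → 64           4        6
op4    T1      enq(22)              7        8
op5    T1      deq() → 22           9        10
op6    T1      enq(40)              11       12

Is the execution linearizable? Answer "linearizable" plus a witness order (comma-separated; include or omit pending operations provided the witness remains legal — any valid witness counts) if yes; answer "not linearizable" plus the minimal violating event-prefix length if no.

linearizable — witness: op2, op1, op3, op4, op5, op6

step 1: op2 deq() → empty — queue <>
step 2: op1 enq(64) — queue <64>
step 3: op3 deq() → 64 — queue <>
step 4: op4 enq(22) — queue <22>
step 5: op5 deq() → 22 — queue <>
step 6: op6 enq(40) — queue <40>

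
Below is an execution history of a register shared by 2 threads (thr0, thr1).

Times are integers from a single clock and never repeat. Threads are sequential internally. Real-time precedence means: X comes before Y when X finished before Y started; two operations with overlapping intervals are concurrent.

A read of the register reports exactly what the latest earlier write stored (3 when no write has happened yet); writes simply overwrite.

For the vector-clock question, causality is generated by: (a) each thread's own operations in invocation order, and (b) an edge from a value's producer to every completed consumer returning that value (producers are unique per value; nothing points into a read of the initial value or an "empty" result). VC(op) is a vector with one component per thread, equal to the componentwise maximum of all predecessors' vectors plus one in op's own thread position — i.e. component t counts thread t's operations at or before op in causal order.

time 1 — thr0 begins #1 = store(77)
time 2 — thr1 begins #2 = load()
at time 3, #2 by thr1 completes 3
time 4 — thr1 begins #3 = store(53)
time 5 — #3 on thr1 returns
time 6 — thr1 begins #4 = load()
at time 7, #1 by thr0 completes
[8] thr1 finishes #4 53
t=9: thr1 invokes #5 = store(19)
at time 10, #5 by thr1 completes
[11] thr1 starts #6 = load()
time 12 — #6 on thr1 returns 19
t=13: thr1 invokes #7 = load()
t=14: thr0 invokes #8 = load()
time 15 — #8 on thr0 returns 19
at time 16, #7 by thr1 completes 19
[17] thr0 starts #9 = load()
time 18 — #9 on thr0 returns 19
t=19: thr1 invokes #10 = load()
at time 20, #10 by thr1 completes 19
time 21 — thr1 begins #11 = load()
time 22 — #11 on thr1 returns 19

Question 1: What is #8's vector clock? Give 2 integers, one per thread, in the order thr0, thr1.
invoked at 2, #2 has no predecessors; its own thr1 bump gives (0, 1)
invoked at 1, #1 has no predecessors; its own thr0 bump gives (1, 0)
VC(#3, invoked at 4): max of VC(#2)=(0, 1), then +1 on thread thr1 → (0, 2)
VC(#4, invoked at 6): max of VC(#3)=(0, 2), then +1 on thread thr1 → (0, 3)
VC(#5, invoked at 9): max of VC(#4)=(0, 3), then +1 on thread thr1 → (0, 4)
VC(#6, invoked at 11): max of VC(#5)=(0, 4), then +1 on thread thr1 → (0, 5)
VC(#7, invoked at 13): max of VC(#5)=(0, 4), VC(#6)=(0, 5), then +1 on thread thr1 → (0, 6)
VC(#8, invoked at 14): max of VC(#1)=(1, 0), VC(#5)=(0, 4), then +1 on thread thr0 → (2, 4)
VC(#10, invoked at 19): max of VC(#5)=(0, 4), VC(#7)=(0, 6), then +1 on thread thr1 → (0, 7)
VC(#9, invoked at 17): max of VC(#5)=(0, 4), VC(#8)=(2, 4), then +1 on thread thr0 → (3, 4)
VC(#11, invoked at 21): max of VC(#5)=(0, 4), VC(#10)=(0, 7), then +1 on thread thr1 → (0, 8)
target: VC(#8) = (2, 4)

(2, 4)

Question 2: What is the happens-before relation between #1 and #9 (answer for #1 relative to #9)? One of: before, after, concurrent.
#1 spans [1,7], #9 spans [17,18]
resp(#1)=7 < inv(#9)=17

before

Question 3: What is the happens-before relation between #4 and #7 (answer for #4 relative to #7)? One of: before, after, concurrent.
#4 spans [6,8], #7 spans [13,16]
resp(#4)=8 < inv(#7)=13

before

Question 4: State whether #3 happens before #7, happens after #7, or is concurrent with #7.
#3 spans [4,5], #7 spans [13,16]
resp(#3)=5 < inv(#7)=13

before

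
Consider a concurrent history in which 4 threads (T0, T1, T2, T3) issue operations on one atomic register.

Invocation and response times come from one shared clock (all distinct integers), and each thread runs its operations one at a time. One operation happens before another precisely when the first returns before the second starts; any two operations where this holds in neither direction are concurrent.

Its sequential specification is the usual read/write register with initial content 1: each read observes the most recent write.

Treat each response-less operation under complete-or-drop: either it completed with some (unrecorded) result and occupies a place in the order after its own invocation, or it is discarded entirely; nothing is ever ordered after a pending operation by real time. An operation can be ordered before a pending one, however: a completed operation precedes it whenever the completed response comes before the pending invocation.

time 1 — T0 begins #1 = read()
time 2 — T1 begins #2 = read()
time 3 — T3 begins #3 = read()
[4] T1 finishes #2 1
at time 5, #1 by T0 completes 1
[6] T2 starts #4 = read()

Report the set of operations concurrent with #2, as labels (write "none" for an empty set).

#1, #3

concurrent with #2 ([2,4]): every op whose interval crosses 2..4
#1 [1,5]: concurrent
#3 [3,…): concurrent
#4 [6,…): after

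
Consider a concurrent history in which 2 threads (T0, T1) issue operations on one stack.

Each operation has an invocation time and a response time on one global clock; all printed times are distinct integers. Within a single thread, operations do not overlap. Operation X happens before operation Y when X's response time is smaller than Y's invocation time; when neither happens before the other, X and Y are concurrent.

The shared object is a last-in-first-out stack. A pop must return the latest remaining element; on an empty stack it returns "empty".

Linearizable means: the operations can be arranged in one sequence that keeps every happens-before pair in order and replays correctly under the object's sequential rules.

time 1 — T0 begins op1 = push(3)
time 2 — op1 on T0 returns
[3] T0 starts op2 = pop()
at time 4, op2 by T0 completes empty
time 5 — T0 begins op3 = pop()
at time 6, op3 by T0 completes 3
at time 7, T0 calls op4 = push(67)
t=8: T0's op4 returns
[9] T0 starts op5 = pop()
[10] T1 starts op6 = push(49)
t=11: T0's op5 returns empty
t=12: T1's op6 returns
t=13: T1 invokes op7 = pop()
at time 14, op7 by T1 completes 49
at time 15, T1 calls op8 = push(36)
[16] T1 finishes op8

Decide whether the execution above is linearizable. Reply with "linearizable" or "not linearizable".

cut after 3 events: linearizable; cut after 4 events (op2 responds, time 4): not linearizable
the completed operations (2 total) allow one real-time order; the stack replay rejects it
e.g. op1, op2: illegal at step 2, since op2 pop() → empty cannot apply there

not linearizable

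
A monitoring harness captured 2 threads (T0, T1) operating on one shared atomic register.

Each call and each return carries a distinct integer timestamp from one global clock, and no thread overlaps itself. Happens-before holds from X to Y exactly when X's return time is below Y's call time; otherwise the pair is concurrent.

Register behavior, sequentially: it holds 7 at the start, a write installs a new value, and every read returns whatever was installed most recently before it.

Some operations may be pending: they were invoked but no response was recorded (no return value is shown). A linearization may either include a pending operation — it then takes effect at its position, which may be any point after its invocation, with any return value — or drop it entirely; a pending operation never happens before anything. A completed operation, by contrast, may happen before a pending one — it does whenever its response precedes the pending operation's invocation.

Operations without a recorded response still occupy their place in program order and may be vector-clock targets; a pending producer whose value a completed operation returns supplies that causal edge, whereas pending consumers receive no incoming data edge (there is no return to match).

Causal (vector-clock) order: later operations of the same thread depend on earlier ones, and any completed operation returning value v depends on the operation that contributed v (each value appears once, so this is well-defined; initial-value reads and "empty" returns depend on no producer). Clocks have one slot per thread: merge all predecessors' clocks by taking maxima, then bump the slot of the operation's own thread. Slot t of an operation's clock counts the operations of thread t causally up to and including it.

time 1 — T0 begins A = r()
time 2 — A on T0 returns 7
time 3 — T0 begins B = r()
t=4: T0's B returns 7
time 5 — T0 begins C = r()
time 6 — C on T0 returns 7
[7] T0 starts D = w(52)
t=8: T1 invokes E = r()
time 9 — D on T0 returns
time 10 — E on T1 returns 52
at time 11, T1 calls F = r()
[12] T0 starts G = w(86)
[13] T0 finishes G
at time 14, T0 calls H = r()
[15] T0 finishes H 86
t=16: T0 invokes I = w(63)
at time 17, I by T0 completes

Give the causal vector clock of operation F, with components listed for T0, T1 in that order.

A (invocation 1): nothing precedes it; T0's component alone gives (1, 0)
B (invocation 3): componentwise max over VC(A)=(1, 0), +1 at T0, giving (2, 0)
C (invocation 5): componentwise max over VC(B)=(2, 0), +1 at T0, giving (3, 0)
D (invocation 7): componentwise max over VC(C)=(3, 0), +1 at T0, giving (4, 0)
E (invocation 8): componentwise max over VC(D)=(4, 0), +1 at T1, giving (4, 1)
G (invocation 12): componentwise max over VC(D)=(4, 0), +1 at T0, giving (5, 0)
F (invocation 11): componentwise max over VC(E)=(4, 1), +1 at T1, giving (4, 2)
H (invocation 14): componentwise max over VC(G)=(5, 0), +1 at T0, giving (6, 0)
I (invocation 16): componentwise max over VC(H)=(6, 0), +1 at T0, giving (7, 0)
target: VC(F) = (4, 2)

(4, 2)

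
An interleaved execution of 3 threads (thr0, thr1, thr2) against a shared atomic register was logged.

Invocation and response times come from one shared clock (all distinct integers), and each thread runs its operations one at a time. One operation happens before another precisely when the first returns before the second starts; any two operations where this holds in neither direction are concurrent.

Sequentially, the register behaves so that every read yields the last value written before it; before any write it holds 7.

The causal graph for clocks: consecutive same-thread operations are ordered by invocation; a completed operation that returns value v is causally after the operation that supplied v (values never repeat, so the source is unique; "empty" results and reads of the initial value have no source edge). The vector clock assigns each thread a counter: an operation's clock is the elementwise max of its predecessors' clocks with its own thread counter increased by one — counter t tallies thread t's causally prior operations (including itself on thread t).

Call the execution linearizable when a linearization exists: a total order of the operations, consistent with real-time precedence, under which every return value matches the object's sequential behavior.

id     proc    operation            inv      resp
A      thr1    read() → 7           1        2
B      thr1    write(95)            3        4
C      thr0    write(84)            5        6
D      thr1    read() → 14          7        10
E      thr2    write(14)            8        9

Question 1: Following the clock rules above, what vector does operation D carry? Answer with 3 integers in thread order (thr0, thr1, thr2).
Answer: (0, 3, 1)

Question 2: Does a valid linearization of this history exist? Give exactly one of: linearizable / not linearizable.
one valid linearization: A, B, C, E, D
1. A read() → 7, leaving value 7
2. B write(95), leaving value 95
3. C write(84), leaving value 84
4. E write(14), leaving value 14
5. D read() → 14, leaving value 14

linearizable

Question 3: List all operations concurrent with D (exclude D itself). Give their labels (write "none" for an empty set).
Answer: E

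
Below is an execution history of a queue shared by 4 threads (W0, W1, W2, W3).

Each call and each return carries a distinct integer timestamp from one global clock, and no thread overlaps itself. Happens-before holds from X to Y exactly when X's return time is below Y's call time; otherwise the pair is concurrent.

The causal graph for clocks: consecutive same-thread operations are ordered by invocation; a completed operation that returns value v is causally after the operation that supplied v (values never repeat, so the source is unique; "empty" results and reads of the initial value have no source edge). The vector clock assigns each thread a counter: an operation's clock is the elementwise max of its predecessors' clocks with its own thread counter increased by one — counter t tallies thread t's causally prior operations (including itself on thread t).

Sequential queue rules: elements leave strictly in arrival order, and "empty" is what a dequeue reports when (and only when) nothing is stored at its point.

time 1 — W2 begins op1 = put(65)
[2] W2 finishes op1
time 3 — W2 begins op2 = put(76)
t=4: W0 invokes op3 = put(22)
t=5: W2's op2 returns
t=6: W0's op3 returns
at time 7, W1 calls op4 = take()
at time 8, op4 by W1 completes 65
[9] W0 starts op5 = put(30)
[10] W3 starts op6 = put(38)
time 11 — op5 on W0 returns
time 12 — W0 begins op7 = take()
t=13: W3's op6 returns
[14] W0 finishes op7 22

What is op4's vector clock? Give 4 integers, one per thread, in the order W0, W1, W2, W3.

op6 (invocation 10): nothing precedes it; W3's component alone gives (0, 0, 0, 1)
op1 (invocation 1): nothing precedes it; W2's component alone gives (0, 0, 1, 0)
op3 (invocation 4): nothing precedes it; W0's component alone gives (1, 0, 0, 0)
op2 (invocation 3): componentwise max over VC(op1)=(0, 0, 1, 0), +1 at W2, giving (0, 0, 2, 0)
op4 (invocation 7): componentwise max over VC(op1)=(0, 0, 1, 0), +1 at W1, giving (0, 1, 1, 0)
op5 (invocation 9): componentwise max over VC(op3)=(1, 0, 0, 0), +1 at W0, giving (2, 0, 0, 0)
op7 (invocation 12): componentwise max over VC(op3)=(1, 0, 0, 0), VC(op5)=(2, 0, 0, 0), +1 at W0, giving (3, 0, 0, 0)
target: VC(op4) = (0, 1, 1, 0)

(0, 1, 1, 0)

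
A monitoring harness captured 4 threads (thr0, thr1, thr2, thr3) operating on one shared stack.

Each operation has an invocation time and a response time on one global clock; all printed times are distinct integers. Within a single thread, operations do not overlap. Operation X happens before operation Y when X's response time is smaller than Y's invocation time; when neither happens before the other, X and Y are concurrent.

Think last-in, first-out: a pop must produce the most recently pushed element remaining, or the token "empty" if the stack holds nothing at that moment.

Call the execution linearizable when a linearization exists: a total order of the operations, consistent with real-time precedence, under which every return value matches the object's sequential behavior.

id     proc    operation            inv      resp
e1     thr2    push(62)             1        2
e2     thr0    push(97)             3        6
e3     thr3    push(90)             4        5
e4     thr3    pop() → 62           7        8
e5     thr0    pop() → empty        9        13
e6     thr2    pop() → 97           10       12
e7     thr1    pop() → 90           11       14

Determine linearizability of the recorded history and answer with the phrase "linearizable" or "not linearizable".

not linearizable

through event 7 a valid linearization exists; event 8 (e4 responding at time 8) ends that
checked exhaustively: 2 real-time-consistent orders of 4 completed operations, zero legal stack replays
one such order, e1, e2, e3, e4, breaks at step 4 where e4 pop() → 62 is illegal
one such order, e1, e3, e2, e4, breaks at step 4 where e4 pop() → 62 is illegal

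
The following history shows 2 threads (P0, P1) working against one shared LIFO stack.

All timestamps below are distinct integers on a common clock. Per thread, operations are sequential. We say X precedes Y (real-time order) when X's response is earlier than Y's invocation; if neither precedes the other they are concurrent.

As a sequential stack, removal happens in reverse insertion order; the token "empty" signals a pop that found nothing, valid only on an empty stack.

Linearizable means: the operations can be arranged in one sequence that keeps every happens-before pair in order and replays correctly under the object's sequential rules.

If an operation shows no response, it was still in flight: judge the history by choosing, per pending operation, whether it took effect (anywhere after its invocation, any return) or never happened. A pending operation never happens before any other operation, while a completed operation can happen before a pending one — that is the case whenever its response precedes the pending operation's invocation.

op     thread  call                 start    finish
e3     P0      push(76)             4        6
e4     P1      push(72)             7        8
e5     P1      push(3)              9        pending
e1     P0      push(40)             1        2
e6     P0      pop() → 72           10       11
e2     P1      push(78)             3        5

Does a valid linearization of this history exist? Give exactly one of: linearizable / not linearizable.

linearizable

one valid linearization: e1, e2, e3, e4, e6
1. e1 push(40), leaving stack <40>
2. e2 push(78), leaving stack <40,78>
3. e3 push(76), leaving stack <40,78,76>
4. e4 push(72), leaving stack <40,78,76,72>
5. e6 pop() → 72, leaving stack <40,78,76>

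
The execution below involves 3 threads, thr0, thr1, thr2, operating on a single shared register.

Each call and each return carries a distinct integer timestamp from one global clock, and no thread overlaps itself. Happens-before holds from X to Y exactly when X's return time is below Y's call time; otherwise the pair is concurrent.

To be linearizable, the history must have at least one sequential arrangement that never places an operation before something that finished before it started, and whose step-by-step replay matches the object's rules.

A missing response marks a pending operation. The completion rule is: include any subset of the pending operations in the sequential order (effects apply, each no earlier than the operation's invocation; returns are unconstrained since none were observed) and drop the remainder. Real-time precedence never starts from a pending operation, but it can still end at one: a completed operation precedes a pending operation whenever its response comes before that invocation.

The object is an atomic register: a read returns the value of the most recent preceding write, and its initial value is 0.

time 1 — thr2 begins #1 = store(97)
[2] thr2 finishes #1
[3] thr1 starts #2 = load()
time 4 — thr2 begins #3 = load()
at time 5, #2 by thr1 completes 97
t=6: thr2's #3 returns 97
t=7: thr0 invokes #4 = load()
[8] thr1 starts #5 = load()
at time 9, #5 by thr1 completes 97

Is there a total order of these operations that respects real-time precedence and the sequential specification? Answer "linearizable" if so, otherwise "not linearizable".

linearizable

a witness: #1, #2, #3, #4, #5
step 1: #1 store(97) — value 97
step 2: #2 load() → 97 — value 97
step 3: #3 load() → 97 — value 97
step 4: #4 load() (pending, included) — value 97
step 5: #5 load() → 97 — value 97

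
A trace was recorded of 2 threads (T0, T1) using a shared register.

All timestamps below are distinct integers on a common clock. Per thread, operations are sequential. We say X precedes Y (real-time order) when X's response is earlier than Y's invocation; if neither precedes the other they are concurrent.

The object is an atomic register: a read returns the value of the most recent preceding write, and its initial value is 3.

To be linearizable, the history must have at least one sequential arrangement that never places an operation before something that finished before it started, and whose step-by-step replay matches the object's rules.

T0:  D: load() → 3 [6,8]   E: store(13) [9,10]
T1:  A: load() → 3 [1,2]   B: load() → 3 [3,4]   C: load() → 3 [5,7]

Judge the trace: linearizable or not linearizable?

linearizable

a witness: A, B, C, D, E
1. A load() → 3, leaving value 3
2. B load() → 3, leaving value 3
3. C load() → 3, leaving value 3
4. D load() → 3, leaving value 3
5. E store(13), leaving value 13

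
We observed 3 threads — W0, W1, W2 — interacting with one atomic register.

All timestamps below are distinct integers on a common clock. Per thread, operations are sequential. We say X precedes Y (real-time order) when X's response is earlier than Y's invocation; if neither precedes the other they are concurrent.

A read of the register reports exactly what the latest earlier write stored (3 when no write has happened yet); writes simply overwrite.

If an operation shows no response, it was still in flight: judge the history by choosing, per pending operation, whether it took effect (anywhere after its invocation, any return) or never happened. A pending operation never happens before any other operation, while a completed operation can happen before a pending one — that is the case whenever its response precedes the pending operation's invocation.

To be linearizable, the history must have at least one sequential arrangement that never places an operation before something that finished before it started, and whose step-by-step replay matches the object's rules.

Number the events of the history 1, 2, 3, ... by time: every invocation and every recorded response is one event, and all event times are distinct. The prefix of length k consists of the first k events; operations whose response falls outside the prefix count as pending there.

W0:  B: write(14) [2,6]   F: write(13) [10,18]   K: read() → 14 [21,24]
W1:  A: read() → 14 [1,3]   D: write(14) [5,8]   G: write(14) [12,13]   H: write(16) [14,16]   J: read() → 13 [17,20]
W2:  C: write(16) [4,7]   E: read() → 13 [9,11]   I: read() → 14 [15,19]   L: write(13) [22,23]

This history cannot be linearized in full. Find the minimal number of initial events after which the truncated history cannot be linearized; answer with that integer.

events 1..19 are linearizable; a witness order is B, A, C, D, F, E, G, I, H:
1. B write(14), leaving value 14
2. A read() → 14, leaving value 14
3. C write(16), leaving value 16
4. D write(14), leaving value 14
5. F write(13), leaving value 13
6. E read() → 13, leaving value 13
7. G write(14), leaving value 14
8. I read() → 14, leaving value 14
9. H write(16), leaving value 16
include event 20 — J responding at 20 — and every candidate order breaks
for example A, B, C, D, E, F, G, H, I, J fails at step 1: A read() → 14 is not legal there
for example A, B, C, D, E, F, G, H, J, I fails at step 1: A read() → 14 is not legal there

20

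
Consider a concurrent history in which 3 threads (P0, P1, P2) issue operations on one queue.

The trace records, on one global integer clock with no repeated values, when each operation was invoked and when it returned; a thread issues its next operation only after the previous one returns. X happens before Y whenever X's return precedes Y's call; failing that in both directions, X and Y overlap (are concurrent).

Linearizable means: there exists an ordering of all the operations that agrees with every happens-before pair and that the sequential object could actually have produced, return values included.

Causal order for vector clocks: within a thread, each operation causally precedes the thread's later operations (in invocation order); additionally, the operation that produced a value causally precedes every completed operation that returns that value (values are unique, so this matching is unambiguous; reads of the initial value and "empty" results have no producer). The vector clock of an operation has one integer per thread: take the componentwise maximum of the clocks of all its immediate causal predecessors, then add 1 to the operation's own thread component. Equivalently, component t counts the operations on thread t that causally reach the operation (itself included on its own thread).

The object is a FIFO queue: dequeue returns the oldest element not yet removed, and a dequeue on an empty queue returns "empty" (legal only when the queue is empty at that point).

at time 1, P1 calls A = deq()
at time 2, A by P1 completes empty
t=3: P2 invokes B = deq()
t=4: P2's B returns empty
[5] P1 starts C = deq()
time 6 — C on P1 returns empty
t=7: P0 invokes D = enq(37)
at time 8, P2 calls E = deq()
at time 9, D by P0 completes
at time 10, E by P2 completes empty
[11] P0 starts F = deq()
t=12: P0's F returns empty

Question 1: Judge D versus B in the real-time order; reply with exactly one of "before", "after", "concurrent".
D spans [7,9], B spans [3,4]
resp(B)=4 < inv(D)=7

after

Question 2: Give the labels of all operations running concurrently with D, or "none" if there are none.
D spans [7,9]; an op avoiding the whole window 7..9 is ordered, any other is concurrent
A [1,2]: before
B [3,4]: before
C [5,6]: before
E [8,10]: concurrent
F [11,12]: after

E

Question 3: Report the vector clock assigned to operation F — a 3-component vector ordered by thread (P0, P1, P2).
no predecessors for B (invoked 3): P2 increments from zero → (0, 0, 1)
no predecessors for A (invoked 1): P1 increments from zero → (0, 1, 0)
no predecessors for D (invoked 7): P0 increments from zero → (1, 0, 0)
VC(E, invoked at 8): max of VC(B)=(0, 0, 1), then +1 on thread P2 → (0, 0, 2)
VC(C, invoked at 5): max of VC(A)=(0, 1, 0), then +1 on thread P1 → (0, 2, 0)
VC(F, invoked at 11): max of VC(D)=(1, 0, 0), then +1 on thread P0 → (2, 0, 0)
target: VC(F) = (2, 0, 0)

(2, 0, 0)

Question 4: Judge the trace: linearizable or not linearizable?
the violation lands at event 12, F's response at time 12: events 1..11 linearize, events 1..12 do not
no legal order exists: 2 real-time-consistent candidates over 6 completed queue operations, all rejected
e.g. A, B, C, D, E, F: illegal at step 5, since E deq() → empty cannot apply there
e.g. A, B, C, E, D, F: illegal at step 6, since F deq() → empty cannot apply there

not linearizable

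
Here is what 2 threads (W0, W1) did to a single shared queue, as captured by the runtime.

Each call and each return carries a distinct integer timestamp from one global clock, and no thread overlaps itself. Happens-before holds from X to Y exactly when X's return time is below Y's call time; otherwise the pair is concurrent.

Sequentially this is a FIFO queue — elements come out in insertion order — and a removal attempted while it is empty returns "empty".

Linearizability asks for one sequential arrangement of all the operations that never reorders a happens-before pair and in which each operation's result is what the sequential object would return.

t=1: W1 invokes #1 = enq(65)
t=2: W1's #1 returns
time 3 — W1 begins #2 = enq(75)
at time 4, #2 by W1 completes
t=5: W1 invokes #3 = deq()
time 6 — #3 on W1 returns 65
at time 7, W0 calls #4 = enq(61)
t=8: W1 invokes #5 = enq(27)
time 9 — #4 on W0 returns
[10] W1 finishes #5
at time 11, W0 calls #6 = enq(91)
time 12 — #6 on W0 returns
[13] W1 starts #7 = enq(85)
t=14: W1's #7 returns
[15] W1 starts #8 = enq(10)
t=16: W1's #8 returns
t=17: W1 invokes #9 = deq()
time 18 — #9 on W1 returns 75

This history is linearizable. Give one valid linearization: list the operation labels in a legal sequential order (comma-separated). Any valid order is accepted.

1. #1 enq(65), leaving queue <65>
2. #2 enq(75), leaving queue <65,75>
3. #3 deq() → 65, leaving queue <75>
4. #4 enq(61), leaving queue <75,61>
5. #5 enq(27), leaving queue <75,61,27>
6. #6 enq(91), leaving queue <75,61,27,91>
7. #7 enq(85), leaving queue <75,61,27,91,85>
8. #8 enq(10), leaving queue <75,61,27,91,85,10>
9. #9 deq() → 75, leaving queue <61,27,91,85,10>

#1, #2, #3, #4, #5, #6, #7, #8, #9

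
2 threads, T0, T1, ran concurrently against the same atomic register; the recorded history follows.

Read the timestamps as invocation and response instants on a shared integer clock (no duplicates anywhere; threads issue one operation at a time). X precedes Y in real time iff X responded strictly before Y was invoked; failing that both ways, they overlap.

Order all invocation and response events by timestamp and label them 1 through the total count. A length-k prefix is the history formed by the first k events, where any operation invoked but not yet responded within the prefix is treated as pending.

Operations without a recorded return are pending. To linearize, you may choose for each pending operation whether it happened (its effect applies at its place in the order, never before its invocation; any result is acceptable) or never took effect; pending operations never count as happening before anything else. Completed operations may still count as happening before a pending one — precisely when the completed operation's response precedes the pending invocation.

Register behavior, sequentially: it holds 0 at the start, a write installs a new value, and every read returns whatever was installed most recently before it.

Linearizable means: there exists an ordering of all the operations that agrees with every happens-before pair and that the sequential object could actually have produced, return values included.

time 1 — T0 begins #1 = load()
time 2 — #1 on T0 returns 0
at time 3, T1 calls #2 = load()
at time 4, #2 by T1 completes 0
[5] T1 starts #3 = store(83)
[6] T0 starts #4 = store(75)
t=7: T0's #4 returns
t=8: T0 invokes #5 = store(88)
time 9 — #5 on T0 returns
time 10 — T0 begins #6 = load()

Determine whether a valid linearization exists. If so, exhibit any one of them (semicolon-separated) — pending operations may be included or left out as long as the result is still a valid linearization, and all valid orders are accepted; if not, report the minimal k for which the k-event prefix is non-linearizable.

1. #1 load() → 0, leaving value 0
2. #2 load() → 0, leaving value 0
3. #3 store(83) (pending, included), leaving value 83
4. #4 store(75), leaving value 75
5. #5 store(88), leaving value 88

linearizable — witness: #1; #2; #3; #4; #5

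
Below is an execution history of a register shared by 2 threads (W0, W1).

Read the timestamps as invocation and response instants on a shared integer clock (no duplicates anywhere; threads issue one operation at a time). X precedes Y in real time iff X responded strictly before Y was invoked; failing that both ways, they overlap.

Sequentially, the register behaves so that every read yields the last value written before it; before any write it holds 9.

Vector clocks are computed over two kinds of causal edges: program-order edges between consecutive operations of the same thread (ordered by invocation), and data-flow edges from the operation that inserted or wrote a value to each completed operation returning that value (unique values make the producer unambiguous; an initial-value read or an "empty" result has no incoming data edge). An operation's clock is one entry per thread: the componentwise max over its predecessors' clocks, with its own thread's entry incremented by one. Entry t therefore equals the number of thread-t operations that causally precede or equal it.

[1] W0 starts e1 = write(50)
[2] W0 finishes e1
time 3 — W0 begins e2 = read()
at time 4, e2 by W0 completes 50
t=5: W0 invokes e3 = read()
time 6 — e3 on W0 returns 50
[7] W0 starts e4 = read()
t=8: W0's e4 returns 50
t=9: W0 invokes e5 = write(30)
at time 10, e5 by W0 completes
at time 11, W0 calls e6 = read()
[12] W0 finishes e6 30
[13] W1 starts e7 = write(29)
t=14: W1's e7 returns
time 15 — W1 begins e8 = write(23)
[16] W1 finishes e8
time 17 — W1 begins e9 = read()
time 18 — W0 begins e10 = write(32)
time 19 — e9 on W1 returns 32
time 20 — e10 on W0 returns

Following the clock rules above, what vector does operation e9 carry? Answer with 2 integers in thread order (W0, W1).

(7, 3)

root op e7, invoked 13: fresh clock plus W1's own tick → (0, 1)
root op e1, invoked 1: fresh clock plus W0's own tick → (1, 0)
e8 (invocation 15): componentwise max over VC(e7)=(0, 1), +1 at W1, giving (0, 2)
e2 (invocation 3): componentwise max over VC(e1)=(1, 0), +1 at W0, giving (2, 0)
e3 (invocation 5): componentwise max over VC(e1)=(1, 0), VC(e2)=(2, 0), +1 at W0, giving (3, 0)
e4 (invocation 7): componentwise max over VC(e1)=(1, 0), VC(e3)=(3, 0), +1 at W0, giving (4, 0)
e5 (invocation 9): componentwise max over VC(e4)=(4, 0), +1 at W0, giving (5, 0)
e6 (invocation 11): componentwise max over VC(e5)=(5, 0), +1 at W0, giving (6, 0)
e10 (invocation 18): componentwise max over VC(e6)=(6, 0), +1 at W0, giving (7, 0)
e9 (invocation 17): componentwise max over VC(e8)=(0, 2), VC(e10)=(7, 0), +1 at W1, giving (7, 3)
target: VC(e9) = (7, 3)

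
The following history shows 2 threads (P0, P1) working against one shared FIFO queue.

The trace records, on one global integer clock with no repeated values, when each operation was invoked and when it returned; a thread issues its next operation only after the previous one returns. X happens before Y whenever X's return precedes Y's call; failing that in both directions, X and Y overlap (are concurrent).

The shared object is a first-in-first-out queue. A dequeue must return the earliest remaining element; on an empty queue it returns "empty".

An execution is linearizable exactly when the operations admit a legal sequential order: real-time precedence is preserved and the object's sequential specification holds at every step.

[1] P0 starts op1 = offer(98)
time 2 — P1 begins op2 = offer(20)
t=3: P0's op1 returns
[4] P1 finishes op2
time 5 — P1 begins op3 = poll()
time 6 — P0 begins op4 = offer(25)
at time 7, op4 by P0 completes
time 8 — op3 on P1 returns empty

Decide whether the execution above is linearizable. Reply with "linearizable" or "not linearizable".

not linearizable

events 1..7 are fine; event 8 — the response of op3 at time 8 — makes the prefix non-linearizable
4 completed operations, 4 real-time-consistent orders — every FIFO queue replay fails
sample order op1, op2, op3, op4 stalls at step 3 — op3 poll() → empty has no legal effect
sample order op1, op2, op4, op3 stalls at step 4 — op3 poll() → empty has no legal effect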